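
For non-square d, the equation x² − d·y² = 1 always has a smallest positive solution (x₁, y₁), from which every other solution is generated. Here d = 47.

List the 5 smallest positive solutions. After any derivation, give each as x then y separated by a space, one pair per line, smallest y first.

d=47: √d = [6; 1,5,1,12] (ℓ=4, even), read p_3/q_3
a_0=6:  p_0=6·1+0=6,  q_0=6·0+1=1
a_1=1:  p_1=1·6+1=7,  q_1=1·1+0=1
a_2=5:  p_2=5·7+6=41,  q_2=5·1+1=6
a_3=1:  p_3=1·41+7=48,  q_3=1·6+1=7
fundamental: x₁=48, y₁=7  (since 2304 − 47·49 = 1)
k=2:  x_2 = 48·48+47·7·7 = 4607,  y_2 = 48·7+7·48 = 672
k=3:  x_3 = 48·4607+47·7·672 = 442224,  y_3 = 48·672+7·4607 = 64505
k=4:  x_4 = 48·442224+47·7·64505 = 42448897,  y_4 = 48·64505+7·442224 = 6191808
k=5:  x_5 = 48·42448897+47·7·6191808 = 4074651888,  y_5 = 48·6191808+7·42448897 = 594349063

48 7
4607 672
442224 64505
42448897 6191808
4074651888 594349063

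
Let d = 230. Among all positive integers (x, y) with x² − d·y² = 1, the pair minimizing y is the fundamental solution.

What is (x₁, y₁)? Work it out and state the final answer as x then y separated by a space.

91 6

√230 = [15; 6,30, …], period ℓ=2 (even) → k=1
a_0=15:  p_0=15·1+0=15,  q_0=15·0+1=1
a_1=6:  p_1=6·15+1=91,  q_1=6·1+0=6
fundamental: x₁=91, y₁=6  (since 8281 − 230·36 = 1)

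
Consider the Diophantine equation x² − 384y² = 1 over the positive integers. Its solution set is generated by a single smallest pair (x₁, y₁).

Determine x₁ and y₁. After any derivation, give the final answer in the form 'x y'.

4801 245

d=384: √d = [19; 1,1,2,9,2,1,1,38] (ℓ=8, even), read p_7/q_7
a_0=19:  p_0=19·1+0=19,  q_0=19·0+1=1
…
a_6=1:  p_6=1·1940+921=2861,  q_6=1·99+47=146
a_7=1:  p_7=1·2861+1940=4801,  q_7=1·146+99=245
(x₁, y₁) = (4801, 245);  4801² − 384·245² = 1 ✓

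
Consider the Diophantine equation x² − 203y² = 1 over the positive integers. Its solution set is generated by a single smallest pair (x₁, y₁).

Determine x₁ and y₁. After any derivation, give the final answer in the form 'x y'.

57 4

d=203: √d = [14; 4,28] (ℓ=2, even), read p_1/q_1
a_0=14:  p_0=14·1+0=14,  q_0=14·0+1=1
a_1=4:  p_1=4·14+1=57,  q_1=4·1+0=4
fundamental: x₁=57, y₁=4  (since 3249 − 203·16 = 1)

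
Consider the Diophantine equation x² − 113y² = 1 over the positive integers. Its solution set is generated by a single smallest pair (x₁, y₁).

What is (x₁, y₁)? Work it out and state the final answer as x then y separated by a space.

1204353 113296

√113 = [10; 1,1,1,2,2,1,1,1,20, …], period ℓ=9 (odd) → k=17
step 0: (10, 1)  from 10·(1,0) + (0,1)
step 1: (11, 1)  from 1·(10,1) + (1,0)
step 2: (21, 2)  from 1·(11,1) + (10,1)
…
step 5: (202, 19)  from 2·(85,8) + (32,3)
…
step 7: (489, 46)  from 1·(287,27) + (202,19)
step 8: (776, 73)  from 1·(489,46) + (287,27)
…
step 10: (16785, 1579)  from 1·(16009,1506) + (776,73)
step 11: (32794, 3085)  from 1·(16785,1579) + (16009,1506)
step 12: (49579, 4664)  from 1·(32794,3085) + (16785,1579)
step 13: (131952, 12413)  from 2·(49579,4664) + (32794,3085)
step 14: (313483, 29490)  from 2·(131952,12413) + (49579,4664)
step 15: (445435, 41903)  from 1·(313483,29490) + (131952,12413)
step 16: (758918, 71393)  from 1·(445435,41903) + (313483,29490)
step 17: (1204353, 113296)  from 1·(758918,71393) + (445435,41903)
(x₁, y₁) = (1204353, 113296);  1204353² − 113·113296² = 1 ✓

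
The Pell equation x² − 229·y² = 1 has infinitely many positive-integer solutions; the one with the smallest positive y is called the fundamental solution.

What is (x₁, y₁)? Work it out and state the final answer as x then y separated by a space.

5848201 386460

√229 → a₀=15, period (7,1,1,7,30); ℓ=5 odd so k=9
a_0=15:  p_0=15·1+0=15,  q_0=15·0+1=1
…
a_3=1:  p_3=1·121+106=227,  q_3=1·8+7=15
a_4=7:  p_4=7·227+121=1710,  q_4=7·15+8=113
…
a_6=7:  p_6=7·51527+1710=362399,  q_6=7·3405+113=23948
a_7=1:  p_7=1·362399+51527=413926,  q_7=1·23948+3405=27353
a_8=1:  p_8=1·413926+362399=776325,  q_8=1·27353+23948=51301
a_9=7:  p_9=7·776325+413926=5848201,  q_9=7·51301+27353=386460
(x₁, y₁) = (5848201, 386460);  5848201² − 229·386460² = 1 ✓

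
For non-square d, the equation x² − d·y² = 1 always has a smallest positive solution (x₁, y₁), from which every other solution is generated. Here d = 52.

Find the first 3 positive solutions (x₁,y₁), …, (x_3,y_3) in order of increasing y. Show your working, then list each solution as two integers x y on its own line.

[7; 4,1,2,1,4,14] for √52; ℓ=6 ⇒ convergent index 5
step 0: (7, 1)  from 7·(1,0) + (0,1)
…
step 3: (101, 14)  from 2·(36,5) + (29,4)
step 4: (137, 19)  from 1·(101,14) + (36,5)
step 5: (649, 90)  from 4·(137,19) + (101,14)
(x₁, y₁) = (649, 90);  649² − 52·90² = 1 ✓
(x_2, y_2) = (649·649 + 52·90·90, 649·90 + 90·649) = (842401, 116820)
(x_3, y_3) = (649·842401 + 52·90·116820, 649·116820 + 90·842401) = (1093435849, 151632270)

649 90
842401 116820
1093435849 151632270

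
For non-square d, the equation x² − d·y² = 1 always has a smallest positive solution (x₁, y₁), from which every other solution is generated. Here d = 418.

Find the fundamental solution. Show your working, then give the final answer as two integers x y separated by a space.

33857 1656

√418 → a₀=20, period (2,4,20,4,2,40); ℓ=6 even so k=5
step 0: (20, 1)  from 20·(1,0) + (0,1)
…
step 3: (3721, 182)  from 20·(184,9) + (41,2)
step 4: (15068, 737)  from 4·(3721,182) + (184,9)
step 5: (33857, 1656)  from 2·(15068,737) + (3721,182)
fundamental: x₁=33857, y₁=1656  (since 1146296449 − 418·2742336 = 1)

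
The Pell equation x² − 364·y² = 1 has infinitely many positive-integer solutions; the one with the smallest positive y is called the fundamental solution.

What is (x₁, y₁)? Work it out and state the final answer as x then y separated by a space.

√364 → a₀=19, period (12,1,2,3,1,8,1,3,2,1,12,38); ℓ=12 even so k=11
k=0  a_k=19  p_k/q_k = 19/1
…
k=2  a_k=1  p_k/q_k = 248/13
…
k=7  a_k=1  p_k/q_k = 30755/1612
k=8  a_k=3  p_k/q_k = 119872/6283
…
k=10  a_k=1  p_k/q_k = 390371/20461
k=11  a_k=12  p_k/q_k = 4954951/259710
fundamental: x₁=4954951, y₁=259710  (since 24551539412401 − 364·67449284100 = 1)

4954951 259710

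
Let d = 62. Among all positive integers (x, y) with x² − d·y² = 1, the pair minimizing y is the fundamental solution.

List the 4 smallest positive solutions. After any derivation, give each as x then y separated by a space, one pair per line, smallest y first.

√62 = [7; 1,6,1,14, …], period ℓ=4 (even) → k=3
k=0  a_k=7  p_k/q_k = 7/1
…
k=2  a_k=6  p_k/q_k = 55/7
k=3  a_k=1  p_k/q_k = 63/8
(x₁, y₁) = (63, 8);  63² − 62·8² = 1 ✓
(x_2, y_2) = (63·63 + 62·8·8, 63·8 + 8·63) = (7937, 1008)
(x_3, y_3) = (63·7937 + 62·8·1008, 63·1008 + 8·7937) = (999999, 127000)
(x_4, y_4) = (63·999999 + 62·8·127000, 63·127000 + 8·999999) = (125991937, 16000992)

63 8
7937 1008
999999 127000
125991937 16000992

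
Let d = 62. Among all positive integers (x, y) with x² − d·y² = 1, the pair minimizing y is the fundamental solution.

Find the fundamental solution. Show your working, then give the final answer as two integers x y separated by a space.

[7; 1,6,1,14] for √62; ℓ=4 ⇒ convergent index 3
a_0=7:  p_0=7·1+0=7,  q_0=7·0+1=1
a_1=1:  p_1=1·7+1=8,  q_1=1·1+0=1
a_2=6:  p_2=6·8+7=55,  q_2=6·1+1=7
a_3=1:  p_3=1·55+8=63,  q_3=1·7+1=8
(x₁, y₁) = (63, 8);  63² − 62·8² = 1 ✓

63 8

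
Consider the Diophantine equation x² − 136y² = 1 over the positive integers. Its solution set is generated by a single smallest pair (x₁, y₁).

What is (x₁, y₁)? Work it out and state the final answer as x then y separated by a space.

√136 → a₀=11, period (1,1,1,22); ℓ=4 even so k=3
i=0: a=11 ⇒ p=11, q=1
i=1: a=1 ⇒ p=12, q=1
i=2: a=1 ⇒ p=23, q=2
i=3: a=1 ⇒ p=35, q=3
(x₁, y₁) = (35, 3);  35² − 136·3² = 1 ✓

35 3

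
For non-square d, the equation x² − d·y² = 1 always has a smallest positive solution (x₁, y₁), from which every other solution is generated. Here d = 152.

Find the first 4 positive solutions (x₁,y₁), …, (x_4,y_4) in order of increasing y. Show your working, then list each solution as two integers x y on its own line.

√152 → a₀=12, period (3,24); ℓ=2 even so k=1
step 0: (12, 1)  from 12·(1,0) + (0,1)
step 1: (37, 3)  from 3·(12,1) + (1,0)
(x₁, y₁) = (37, 3);  37² − 152·3² = 1 ✓
(x_2, y_2) = (37·37 + 152·3·3, 37·3 + 3·37) = (2737, 222)
(x_3, y_3) = (37·2737 + 152·3·222, 37·222 + 3·2737) = (202501, 16425)
(x_4, y_4) = (37·202501 + 152·3·16425, 37·16425 + 3·202501) = (14982337, 1215228)

37 3
2737 222
202501 16425
14982337 1215228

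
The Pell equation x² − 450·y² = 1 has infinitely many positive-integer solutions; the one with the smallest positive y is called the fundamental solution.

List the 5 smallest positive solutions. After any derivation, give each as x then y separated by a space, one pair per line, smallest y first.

19601 924
768398401 36222648
30122754096401 1420000245972
1180872205318713601 55666849606371696
46292552162781456490001 2182251836848982980620

√450 = [21; 4,1,2,4,2,1,4,42, …], period ℓ=8 (even) → k=7
i=0: a=21 ⇒ p=21, q=1
i=1: a=4 ⇒ p=85, q=4
…
i=5: a=2 ⇒ p=2885, q=136
i=6: a=1 ⇒ p=4179, q=197
i=7: a=4 ⇒ p=19601, q=924
(x₁, y₁) = (19601, 924);  19601² − 450·924² = 1 ✓
(19601+924√450)^2 = 768398401 + 36222648√450
(19601+924√450)^3 = 30122754096401 + 1420000245972√450
(19601+924√450)^4 = 1180872205318713601 + 55666849606371696√450
(19601+924√450)^5 = 46292552162781456490001 + 2182251836848982980620√450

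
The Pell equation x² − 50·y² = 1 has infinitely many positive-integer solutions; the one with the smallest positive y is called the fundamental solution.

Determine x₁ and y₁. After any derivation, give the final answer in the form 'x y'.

√50 = [7; 14, …], period ℓ=1 (odd) → k=1
step 0: (7, 1)  from 7·(1,0) + (0,1)
step 1: (99, 14)  from 14·(7,1) + (1,0)
→ (99, 14).  Check: 99²=9801, 50·14²=9800, difference 1.

99 14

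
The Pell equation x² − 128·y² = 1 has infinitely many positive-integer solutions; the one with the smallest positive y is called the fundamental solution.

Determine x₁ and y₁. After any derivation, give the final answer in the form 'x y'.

d=128: √d = [11; 3,5,3,22] (ℓ=4, even), read p_3/q_3
a_0=11:  p_0=11·1+0=11,  q_0=11·0+1=1
a_1=3:  p_1=3·11+1=34,  q_1=3·1+0=3
a_2=5:  p_2=5·34+11=181,  q_2=5·3+1=16
a_3=3:  p_3=3·181+34=577,  q_3=3·16+3=51
fundamental: x₁=577, y₁=51  (since 332929 − 128·2601 = 1)

577 51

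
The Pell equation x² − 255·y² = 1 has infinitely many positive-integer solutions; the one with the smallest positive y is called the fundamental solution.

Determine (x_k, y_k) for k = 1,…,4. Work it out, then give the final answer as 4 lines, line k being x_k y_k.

16 1
511 32
16336 1023
522241 32704

√255 → a₀=15, period (1,30); ℓ=2 even so k=1
a_0=15:  p_0=15·1+0=15,  q_0=15·0+1=1
a_1=1:  p_1=1·15+1=16,  q_1=1·1+0=1
fundamental: x₁=16, y₁=1  (since 256 − 255·1 = 1)
(16+1√255)^2 = 511 + 32√255
(16+1√255)^3 = 16336 + 1023√255
(16+1√255)^4 = 522241 + 32704√255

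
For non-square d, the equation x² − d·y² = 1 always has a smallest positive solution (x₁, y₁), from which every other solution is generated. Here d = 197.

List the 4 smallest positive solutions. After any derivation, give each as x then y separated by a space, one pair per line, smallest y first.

[14; 28] for √197; ℓ=1 ⇒ convergent index 1
step 0: (14, 1)  from 14·(1,0) + (0,1)
step 1: (393, 28)  from 28·(14,1) + (1,0)
fundamental: x₁=393, y₁=28  (since 154449 − 197·784 = 1)
n=2: (393,28)∘(393,28) = (393·393+197·28·28, 393·28+28·393) = (308897,22008)
n=3: (308897,22008)∘(393,28) = (393·308897+197·28·22008, 393·22008+28·308897) = (242792649,17298260)
n=4: (242792649,17298260)∘(393,28) = (393·242792649+197·28·17298260, 393·17298260+28·242792649) = (190834713217,13596410352)

393 28
308897 22008
242792649 17298260
190834713217 13596410352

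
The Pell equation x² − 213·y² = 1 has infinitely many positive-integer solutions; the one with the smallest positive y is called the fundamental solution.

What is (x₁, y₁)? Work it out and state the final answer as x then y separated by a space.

√213 → a₀=14, period (1,1,2,6,1,8,1,6,2,1,1,28); ℓ=12 even so k=11
i=0: a=14 ⇒ p=14, q=1
i=1: a=1 ⇒ p=15, q=1
…
i=4: a=6 ⇒ p=467, q=32
i=5: a=1 ⇒ p=540, q=37
i=6: a=8 ⇒ p=4787, q=328
i=7: a=1 ⇒ p=5327, q=365
i=8: a=6 ⇒ p=36749, q=2518
i=9: a=2 ⇒ p=78825, q=5401
i=10: a=1 ⇒ p=115574, q=7919
i=11: a=1 ⇒ p=194399, q=13320
fundamental: x₁=194399, y₁=13320  (since 37790971201 − 213·177422400 = 1)

194399 13320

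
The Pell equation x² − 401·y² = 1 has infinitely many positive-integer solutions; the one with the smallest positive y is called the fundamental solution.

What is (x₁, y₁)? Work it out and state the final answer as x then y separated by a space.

√401 → a₀=20, period (40); ℓ=1 odd so k=1
step 0: (20, 1)  from 20·(1,0) + (0,1)
step 1: (801, 40)  from 40·(20,1) + (1,0)
→ (801, 40).  Check: 801²=641601, 401·40²=641600, difference 1.

801 40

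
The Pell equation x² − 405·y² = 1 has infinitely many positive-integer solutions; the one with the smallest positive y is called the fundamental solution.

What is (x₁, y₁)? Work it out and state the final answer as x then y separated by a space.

[20; 8,40] for √405; ℓ=2 ⇒ convergent index 1
a_0=20:  p_0=20·1+0=20,  q_0=20·0+1=1
a_1=8:  p_1=8·20+1=161,  q_1=8·1+0=8
→ (161, 8).  Check: 161²=25921, 405·8²=25920, difference 1.

161 8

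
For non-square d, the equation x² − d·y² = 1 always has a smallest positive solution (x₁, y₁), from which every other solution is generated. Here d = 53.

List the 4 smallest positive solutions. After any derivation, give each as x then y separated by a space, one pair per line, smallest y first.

[7; 3,1,1,3,14] for √53; ℓ=5 ⇒ convergent index 9
a_0=7:  p_0=7·1+0=7,  q_0=7·0+1=1
…
a_2=1:  p_2=1·22+7=29,  q_2=1·3+1=4
a_3=1:  p_3=1·29+22=51,  q_3=1·4+3=7
…
a_8=1:  p_8=1·10578+7979=18557,  q_8=1·1453+1096=2549
a_9=3:  p_9=3·18557+10578=66249,  q_9=3·2549+1453=9100
fundamental: x₁=66249, y₁=9100  (since 4388930001 − 53·82810000 = 1)
(x_2, y_2) = (66249·66249 + 53·9100·9100, 66249·9100 + 9100·66249) = (8777860001, 1205731800)
(x_3, y_3) = (66249·8777860001 + 53·9100·1205731800, 66249·1205731800 + 9100·8777860001) = (1163048894346249, 159757052027300)
(x_4, y_4) = (66249·1163048894346249 + 53·9100·159757052027300, 66249·159757052027300 + 9100·1163048894346249) = (154101652394311440001, 21167489878307463600)

66249 9100
8777860001 1205731800
1163048894346249 159757052027300
154101652394311440001 21167489878307463600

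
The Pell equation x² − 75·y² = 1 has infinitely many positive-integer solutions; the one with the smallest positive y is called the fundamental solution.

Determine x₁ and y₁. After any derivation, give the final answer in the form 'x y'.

26 3

√75 = [8; 1,1,1,16, …], period ℓ=4 (even) → k=3
step 0: (8, 1)  from 8·(1,0) + (0,1)
step 1: (9, 1)  from 1·(8,1) + (1,0)
step 2: (17, 2)  from 1·(9,1) + (8,1)
step 3: (26, 3)  from 1·(17,2) + (9,1)
→ (26, 3).  Check: 26²=676, 75·3²=675, difference 1.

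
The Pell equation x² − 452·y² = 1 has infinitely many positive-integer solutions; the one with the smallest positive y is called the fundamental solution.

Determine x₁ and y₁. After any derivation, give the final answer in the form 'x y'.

d=452: √d = [21; 3,1,5,3,10,3,5,1,3,42] (ℓ=10, even), read p_9/q_9
k=0  a_k=21  p_k/q_k = 21/1
k=1  a_k=3  p_k/q_k = 64/3
…
k=3  a_k=5  p_k/q_k = 489/23
…
k=5  a_k=10  p_k/q_k = 16009/753
k=6  a_k=3  p_k/q_k = 49579/2332
k=7  a_k=5  p_k/q_k = 263904/12413
k=8  a_k=1  p_k/q_k = 313483/14745
k=9  a_k=3  p_k/q_k = 1204353/56648
fundamental: x₁=1204353, y₁=56648  (since 1450466148609 − 452·3208995904 = 1)

1204353 56648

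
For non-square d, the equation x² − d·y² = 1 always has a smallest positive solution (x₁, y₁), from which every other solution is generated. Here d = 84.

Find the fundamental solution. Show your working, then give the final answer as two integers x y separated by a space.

√84 → a₀=9, period (6,18); ℓ=2 even so k=1
i=0: a=9 ⇒ p=9, q=1
i=1: a=6 ⇒ p=55, q=6
(x₁, y₁) = (55, 6);  55² − 84·6² = 1 ✓

55 6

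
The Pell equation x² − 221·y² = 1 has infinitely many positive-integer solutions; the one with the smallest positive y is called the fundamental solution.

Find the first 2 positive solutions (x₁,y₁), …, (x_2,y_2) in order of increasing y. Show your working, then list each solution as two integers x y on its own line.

√221 = [14; 1,6,2,6,1,28, …], period ℓ=6 (even) → k=5
a_0=14:  p_0=14·1+0=14,  q_0=14·0+1=1
…
a_4=6:  p_4=6·223+104=1442,  q_4=6·15+7=97
a_5=1:  p_5=1·1442+223=1665,  q_5=1·97+15=112
→ (1665, 112).  Check: 1665²=2772225, 221·112²=2772224, difference 1.
(1665+112√221)^2 = 5544449 + 372960√221

1665 112
5544449 372960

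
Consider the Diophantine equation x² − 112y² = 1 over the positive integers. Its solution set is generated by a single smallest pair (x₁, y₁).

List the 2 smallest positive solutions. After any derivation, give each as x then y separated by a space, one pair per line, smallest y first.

127 12
32257 3048

[10; 1,1,2,1,1,20] for √112; ℓ=6 ⇒ convergent index 5
step 0: (10, 1)  from 10·(1,0) + (0,1)
…
step 2: (21, 2)  from 1·(11,1) + (10,1)
…
step 4: (74, 7)  from 1·(53,5) + (21,2)
step 5: (127, 12)  from 1·(74,7) + (53,5)
fundamental: x₁=127, y₁=12  (since 16129 − 112·144 = 1)
n=2: (127,12)∘(127,12) = (127·127+112·12·12, 127·12+12·127) = (32257,3048)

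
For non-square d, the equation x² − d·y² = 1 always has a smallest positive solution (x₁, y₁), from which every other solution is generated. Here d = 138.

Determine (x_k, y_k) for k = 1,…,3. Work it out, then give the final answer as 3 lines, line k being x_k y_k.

47 4
4417 376
415151 35340

√138 → a₀=11, period (1,2,1,22); ℓ=4 even so k=3
step 0: (11, 1)  from 11·(1,0) + (0,1)
…
step 2: (35, 3)  from 2·(12,1) + (11,1)
step 3: (47, 4)  from 1·(35,3) + (12,1)
fundamental: x₁=47, y₁=4  (since 2209 − 138·16 = 1)
(47+4√138)^2 = 4417 + 376√138
(47+4√138)^3 = 415151 + 35340√138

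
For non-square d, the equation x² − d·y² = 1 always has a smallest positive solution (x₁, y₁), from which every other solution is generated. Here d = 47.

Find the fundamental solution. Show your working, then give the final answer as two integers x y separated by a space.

48 7

√47 = [6; 1,5,1,12, …], period ℓ=4 (even) → k=3
step 0: (6, 1)  from 6·(1,0) + (0,1)
…
step 2: (41, 6)  from 5·(7,1) + (6,1)
step 3: (48, 7)  from 1·(41,6) + (7,1)
(x₁, y₁) = (48, 7);  48² − 47·7² = 1 ✓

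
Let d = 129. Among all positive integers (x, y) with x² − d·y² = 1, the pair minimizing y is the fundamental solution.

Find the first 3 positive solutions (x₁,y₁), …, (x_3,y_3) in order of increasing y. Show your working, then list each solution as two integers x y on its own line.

√129 → a₀=11, period (2,1,3,1,6,1,3,1,2,22); ℓ=10 even so k=9
k=0  a_k=11  p_k/q_k = 11/1
k=1  a_k=2  p_k/q_k = 23/2
k=2  a_k=1  p_k/q_k = 34/3
…
k=6  a_k=1  p_k/q_k = 1238/109
…
k=8  a_k=1  p_k/q_k = 6031/531
k=9  a_k=2  p_k/q_k = 16855/1484
(x₁, y₁) = (16855, 1484);  16855² − 129·1484² = 1 ✓
(x_2, y_2) = (16855·16855 + 129·1484·1484, 16855·1484 + 1484·16855) = (568182049, 50025640)
(x_3, y_3) = (16855·568182049 + 129·1484·50025640, 16855·50025640 + 1484·568182049) = (19153416854935, 1686364322916)

16855 1484
568182049 50025640
19153416854935 1686364322916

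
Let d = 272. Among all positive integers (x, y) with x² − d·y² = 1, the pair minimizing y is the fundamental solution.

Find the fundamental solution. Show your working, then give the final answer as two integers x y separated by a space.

33 2

d=272: √d = [16; 2,32] (ℓ=2, even), read p_1/q_1
i=0: a=16 ⇒ p=16, q=1
i=1: a=2 ⇒ p=33, q=2
fundamental: x₁=33, y₁=2  (since 1089 − 272·4 = 1)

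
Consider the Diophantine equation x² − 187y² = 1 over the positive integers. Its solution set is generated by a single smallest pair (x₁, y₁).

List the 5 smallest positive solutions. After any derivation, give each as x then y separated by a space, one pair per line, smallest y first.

1682 123
5658247 413772
19034341226 1391928885
64031518226017 4682448355368
215402008277979962 15751754875529067

d=187: √d = [13; 1,2,13,2,1,26] (ℓ=6, even), read p_5/q_5
i=0: a=13 ⇒ p=13, q=1
…
i=2: a=2 ⇒ p=41, q=3
i=3: a=13 ⇒ p=547, q=40
i=4: a=2 ⇒ p=1135, q=83
i=5: a=1 ⇒ p=1682, q=123
fundamental: x₁=1682, y₁=123  (since 2829124 − 187·15129 = 1)
k=2:  x_2 = 1682·1682+187·123·123 = 5658247,  y_2 = 1682·123+123·1682 = 413772
k=3:  x_3 = 1682·5658247+187·123·413772 = 19034341226,  y_3 = 1682·413772+123·5658247 = 1391928885
k=4:  x_4 = 1682·19034341226+187·123·1391928885 = 64031518226017,  y_4 = 1682·1391928885+123·19034341226 = 4682448355368
k=5:  x_5 = 1682·64031518226017+187·123·4682448355368 = 215402008277979962,  y_5 = 1682·4682448355368+123·64031518226017 = 15751754875529067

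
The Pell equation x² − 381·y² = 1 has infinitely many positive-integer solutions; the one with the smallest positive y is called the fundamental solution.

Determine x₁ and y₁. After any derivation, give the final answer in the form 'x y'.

1015 52

√381 → a₀=19, period (1,1,12,1,1,38); ℓ=6 even so k=5
a_0=19:  p_0=19·1+0=19,  q_0=19·0+1=1
…
a_3=12:  p_3=12·39+20=488,  q_3=12·2+1=25
a_4=1:  p_4=1·488+39=527,  q_4=1·25+2=27
a_5=1:  p_5=1·527+488=1015,  q_5=1·27+25=52
fundamental: x₁=1015, y₁=52  (since 1030225 − 381·2704 = 1)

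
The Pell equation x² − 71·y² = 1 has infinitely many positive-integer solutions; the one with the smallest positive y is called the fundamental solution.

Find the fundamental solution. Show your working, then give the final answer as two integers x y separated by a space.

3480 413

d=71: √d = [8; 2,2,1,7,1,2,2,16] (ℓ=8, even), read p_7/q_7
i=0: a=8 ⇒ p=8, q=1
…
i=4: a=7 ⇒ p=455, q=54
i=5: a=1 ⇒ p=514, q=61
i=6: a=2 ⇒ p=1483, q=176
i=7: a=2 ⇒ p=3480, q=413
(x₁, y₁) = (3480, 413);  3480² − 71·413² = 1 ✓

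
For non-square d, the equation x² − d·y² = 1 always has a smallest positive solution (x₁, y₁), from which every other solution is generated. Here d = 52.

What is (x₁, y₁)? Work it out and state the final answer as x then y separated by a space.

√52 → a₀=7, period (4,1,2,1,4,14); ℓ=6 even so k=5
step 0: (7, 1)  from 7·(1,0) + (0,1)
…
step 2: (36, 5)  from 1·(29,4) + (7,1)
…
step 4: (137, 19)  from 1·(101,14) + (36,5)
step 5: (649, 90)  from 4·(137,19) + (101,14)
→ (649, 90).  Check: 649²=421201, 52·90²=421200, difference 1.

649 90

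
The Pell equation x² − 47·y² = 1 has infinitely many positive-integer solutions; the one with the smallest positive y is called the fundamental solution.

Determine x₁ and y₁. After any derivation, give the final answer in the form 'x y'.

√47 = [6; 1,5,1,12, …], period ℓ=4 (even) → k=3
a_0=6:  p_0=6·1+0=6,  q_0=6·0+1=1
…
a_2=5:  p_2=5·7+6=41,  q_2=5·1+1=6
a_3=1:  p_3=1·41+7=48,  q_3=1·6+1=7
(x₁, y₁) = (48, 7);  48² − 47·7² = 1 ✓

48 7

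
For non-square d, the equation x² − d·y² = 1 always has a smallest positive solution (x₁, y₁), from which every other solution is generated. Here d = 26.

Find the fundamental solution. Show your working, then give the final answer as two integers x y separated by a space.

51 10

d=26: √d = [5; 10] (ℓ=1, odd), read p_1/q_1
step 0: (5, 1)  from 5·(1,0) + (0,1)
step 1: (51, 10)  from 10·(5,1) + (1,0)
fundamental: x₁=51, y₁=10  (since 2601 − 26·100 = 1)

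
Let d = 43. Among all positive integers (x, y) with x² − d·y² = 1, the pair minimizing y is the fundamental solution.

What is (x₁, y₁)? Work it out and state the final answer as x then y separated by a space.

d=43: √d = [6; 1,1,3,1,5,1,3,1,1,12] (ℓ=10, even), read p_9/q_9
step 0: (6, 1)  from 6·(1,0) + (0,1)
step 1: (7, 1)  from 1·(6,1) + (1,0)
…
step 7: (1541, 235)  from 3·(400,61) + (341,52)
step 8: (1941, 296)  from 1·(1541,235) + (400,61)
step 9: (3482, 531)  from 1·(1941,296) + (1541,235)
(x₁, y₁) = (3482, 531);  3482² − 43·531² = 1 ✓

3482 531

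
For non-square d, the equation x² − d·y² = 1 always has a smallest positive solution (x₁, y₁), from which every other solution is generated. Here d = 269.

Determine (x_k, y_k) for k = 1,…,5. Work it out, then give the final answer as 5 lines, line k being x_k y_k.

13449 820
361751201 22056360
9730383791049 593271970460
261727862849884801 15957829439376720
7039956045205817586249 429233695667083044100

√269 → a₀=16, period (2,2,32); ℓ=3 odd so k=5
i=0: a=16 ⇒ p=16, q=1
…
i=2: a=2 ⇒ p=82, q=5
i=3: a=32 ⇒ p=2657, q=162
i=4: a=2 ⇒ p=5396, q=329
i=5: a=2 ⇒ p=13449, q=820
(x₁, y₁) = (13449, 820);  13449² − 269·820² = 1 ✓
(13449+820√269)^2 = 361751201 + 22056360√269
(13449+820√269)^3 = 9730383791049 + 593271970460√269
(13449+820√269)^4 = 261727862849884801 + 15957829439376720√269
(13449+820√269)^5 = 7039956045205817586249 + 429233695667083044100√269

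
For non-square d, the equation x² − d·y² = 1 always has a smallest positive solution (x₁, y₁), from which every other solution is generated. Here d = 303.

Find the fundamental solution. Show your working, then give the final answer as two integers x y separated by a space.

2524 145

√303 = [17; 2,2,5,2,2,34, …], period ℓ=6 (even) → k=5
k=0  a_k=17  p_k/q_k = 17/1
…
k=2  a_k=2  p_k/q_k = 87/5
k=3  a_k=5  p_k/q_k = 470/27
k=4  a_k=2  p_k/q_k = 1027/59
k=5  a_k=2  p_k/q_k = 2524/145
(x₁, y₁) = (2524, 145);  2524² − 303·145² = 1 ✓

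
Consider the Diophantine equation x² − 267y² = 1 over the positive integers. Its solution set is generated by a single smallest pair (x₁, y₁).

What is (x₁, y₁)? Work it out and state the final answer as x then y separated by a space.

2402 147

d=267: √d = [16; 2,1,15,1,2,32] (ℓ=6, even), read p_5/q_5
i=0: a=16 ⇒ p=16, q=1
…
i=2: a=1 ⇒ p=49, q=3
…
i=4: a=1 ⇒ p=817, q=50
i=5: a=2 ⇒ p=2402, q=147
→ (2402, 147).  Check: 2402²=5769604, 267·147²=5769603, difference 1.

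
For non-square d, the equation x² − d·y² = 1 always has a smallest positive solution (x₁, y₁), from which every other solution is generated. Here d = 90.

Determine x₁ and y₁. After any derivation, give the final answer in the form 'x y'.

d=90: √d = [9; 2,18] (ℓ=2, even), read p_1/q_1
k=0  a_k=9  p_k/q_k = 9/1
k=1  a_k=2  p_k/q_k = 19/2
→ (19, 2).  Check: 19²=361, 90·2²=360, difference 1.

19 2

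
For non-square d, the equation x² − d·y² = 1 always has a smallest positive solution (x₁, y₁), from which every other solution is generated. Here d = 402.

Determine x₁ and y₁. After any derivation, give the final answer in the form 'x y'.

401 20

√402 = [20; 20,40, …], period ℓ=2 (even) → k=1
k=0  a_k=20  p_k/q_k = 20/1
k=1  a_k=20  p_k/q_k = 401/20
→ (401, 20).  Check: 401²=160801, 402·20²=160800, difference 1.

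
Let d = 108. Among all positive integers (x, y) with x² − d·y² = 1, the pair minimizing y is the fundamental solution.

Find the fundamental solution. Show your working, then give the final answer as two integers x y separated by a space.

√108 → a₀=10, period (2,1,1,4,1,1,2,20); ℓ=8 even so k=7
a_0=10:  p_0=10·1+0=10,  q_0=10·0+1=1
…
a_2=1:  p_2=1·21+10=31,  q_2=1·2+1=3
a_3=1:  p_3=1·31+21=52,  q_3=1·3+2=5
a_4=4:  p_4=4·52+31=239,  q_4=4·5+3=23
a_5=1:  p_5=1·239+52=291,  q_5=1·23+5=28
a_6=1:  p_6=1·291+239=530,  q_6=1·28+23=51
a_7=2:  p_7=2·530+291=1351,  q_7=2·51+28=130
(x₁, y₁) = (1351, 130);  1351² − 108·130² = 1 ✓

1351 130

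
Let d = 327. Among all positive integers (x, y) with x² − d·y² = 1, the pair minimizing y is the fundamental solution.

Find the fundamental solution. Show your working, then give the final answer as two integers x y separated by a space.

[18; 12,36] for √327; ℓ=2 ⇒ convergent index 1
k=0  a_k=18  p_k/q_k = 18/1
k=1  a_k=12  p_k/q_k = 217/12
fundamental: x₁=217, y₁=12  (since 47089 − 327·144 = 1)

217 12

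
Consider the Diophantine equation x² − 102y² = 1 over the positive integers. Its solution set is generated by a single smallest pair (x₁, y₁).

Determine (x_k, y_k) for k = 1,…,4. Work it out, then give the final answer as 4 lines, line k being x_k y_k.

d=102: √d = [10; 10,20] (ℓ=2, even), read p_1/q_1
k=0  a_k=10  p_k/q_k = 10/1
k=1  a_k=10  p_k/q_k = 101/10
(x₁, y₁) = (101, 10);  101² − 102·10² = 1 ✓
(x_2, y_2) = (101·101 + 102·10·10, 101·10 + 10·101) = (20401, 2020)
(x_3, y_3) = (101·20401 + 102·10·2020, 101·2020 + 10·20401) = (4120901, 408030)
(x_4, y_4) = (101·4120901 + 102·10·408030, 101·408030 + 10·4120901) = (832401601, 82420040)

101 10
20401 2020
4120901 408030
832401601 82420040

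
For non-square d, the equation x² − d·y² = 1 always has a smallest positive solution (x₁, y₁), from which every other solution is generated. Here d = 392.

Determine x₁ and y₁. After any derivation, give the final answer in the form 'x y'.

99 5

√392 = [19; 1,3,1,38, …], period ℓ=4 (even) → k=3
k=0  a_k=19  p_k/q_k = 19/1
k=1  a_k=1  p_k/q_k = 20/1
k=2  a_k=3  p_k/q_k = 79/4
k=3  a_k=1  p_k/q_k = 99/5
fundamental: x₁=99, y₁=5  (since 9801 − 392·25 = 1)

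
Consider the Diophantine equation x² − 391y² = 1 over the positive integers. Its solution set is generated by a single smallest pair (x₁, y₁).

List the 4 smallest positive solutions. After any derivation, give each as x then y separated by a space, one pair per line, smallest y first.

7338680 371133
107712448284799 5447252648880
1580934379957370111960 79951288138564985667
23203943031010998074028940801 1173473838473442730776750240

√391 = [19; 1,3,2,2,1,…,3,1,38, …], period ℓ=16 (even) → k=15
k=0  a_k=19  p_k/q_k = 19/1
k=1  a_k=1  p_k/q_k = 20/1
…
k=4  a_k=2  p_k/q_k = 435/22
…
k=6  a_k=1  p_k/q_k = 1048/53
k=7  a_k=2  p_k/q_k = 2709/137
k=8  a_k=19  p_k/q_k = 52519/2656
…
k=14  a_k=3  p_k/q_k = 5678083/287153
k=15  a_k=1  p_k/q_k = 7338680/371133
→ (7338680, 371133).  Check: 7338680²=53856224142400, 391·371133²=53856224142399, difference 1.
n=2: (7338680,371133)∘(7338680,371133) = (7338680·7338680+391·371133·371133, 7338680·371133+371133·7338680) = (107712448284799,5447252648880)
n=3: (107712448284799,5447252648880)∘(7338680,371133) = (7338680·107712448284799+391·371133·5447252648880, 7338680·5447252648880+371133·107712448284799) = (1580934379957370111960,79951288138564985667)
n=4: (1580934379957370111960,79951288138564985667)∘(7338680,371133) = (7338680·1580934379957370111960+391·371133·79951288138564985667, 7338680·79951288138564985667+371133·1580934379957370111960) = (23203943031010998074028940801,1173473838473442730776750240)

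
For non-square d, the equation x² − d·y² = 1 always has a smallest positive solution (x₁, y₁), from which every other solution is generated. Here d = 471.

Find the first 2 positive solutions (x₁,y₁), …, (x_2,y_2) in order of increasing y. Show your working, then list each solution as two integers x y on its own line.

7838695 361188
122890278606049 5662485139320

√471 → a₀=21, period (1,2,2,1,3,…,2,1,42); ℓ=14 even so k=13
i=0: a=21 ⇒ p=21, q=1
…
i=4: a=1 ⇒ p=217, q=10
i=5: a=3 ⇒ p=803, q=37
i=6: a=4 ⇒ p=3429, q=158
…
i=9: a=3 ⇒ p=644804, q=29711
i=10: a=1 ⇒ p=843469, q=38865
i=11: a=2 ⇒ p=2331742, q=107441
i=12: a=2 ⇒ p=5506953, q=253747
i=13: a=1 ⇒ p=7838695, q=361188
(x₁, y₁) = (7838695, 361188);  7838695² − 471·361188² = 1 ✓
(x_2, y_2) = (7838695·7838695 + 471·361188·361188, 7838695·361188 + 361188·7838695) = (122890278606049, 5662485139320)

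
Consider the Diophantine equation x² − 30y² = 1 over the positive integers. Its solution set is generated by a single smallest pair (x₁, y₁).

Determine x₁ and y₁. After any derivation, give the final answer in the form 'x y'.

d=30: √d = [5; 2,10] (ℓ=2, even), read p_1/q_1
k=0  a_k=5  p_k/q_k = 5/1
k=1  a_k=2  p_k/q_k = 11/2
fundamental: x₁=11, y₁=2  (since 121 − 30·4 = 1)

11 2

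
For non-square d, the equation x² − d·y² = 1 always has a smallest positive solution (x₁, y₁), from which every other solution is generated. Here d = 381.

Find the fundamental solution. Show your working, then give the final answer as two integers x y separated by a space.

1015 52

√381 = [19; 1,1,12,1,1,38, …], period ℓ=6 (even) → k=5
step 0: (19, 1)  from 19·(1,0) + (0,1)
…
step 2: (39, 2)  from 1·(20,1) + (19,1)
…
step 4: (527, 27)  from 1·(488,25) + (39,2)
step 5: (1015, 52)  from 1·(527,27) + (488,25)
→ (1015, 52).  Check: 1015²=1030225, 381·52²=1030224, difference 1.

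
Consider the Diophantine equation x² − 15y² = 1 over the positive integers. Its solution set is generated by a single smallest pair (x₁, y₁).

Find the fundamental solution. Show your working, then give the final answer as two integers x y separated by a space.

4 1

√15 → a₀=3, period (1,6); ℓ=2 even so k=1
k=0  a_k=3  p_k/q_k = 3/1
k=1  a_k=1  p_k/q_k = 4/1
(x₁, y₁) = (4, 1);  4² − 15·1² = 1 ✓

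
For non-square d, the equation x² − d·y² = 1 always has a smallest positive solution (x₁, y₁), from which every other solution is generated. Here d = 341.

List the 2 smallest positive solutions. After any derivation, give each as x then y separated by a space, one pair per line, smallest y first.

10626551 575460
225847172311201 12230310076920

d=341: √d = [18; 2,6,1,8,2,…,6,2,36] (ℓ=14, even), read p_13/q_13
a_0=18:  p_0=18·1+0=18,  q_0=18·0+1=1
…
a_2=6:  p_2=6·37+18=240,  q_2=6·2+1=13
a_3=1:  p_3=1·240+37=277,  q_3=1·13+2=15
…
a_6=1:  p_6=1·5189+2456=7645,  q_6=1·281+133=414
…
a_8=1:  p_8=1·20479+7645=28124,  q_8=1·1109+414=1523
…
a_12=6:  p_12=6·718667+641940=4953942,  q_12=6·38918+34763=268271
a_13=2:  p_13=2·4953942+718667=10626551,  q_13=2·268271+38918=575460
(x₁, y₁) = (10626551, 575460);  10626551² − 341·575460² = 1 ✓
(10626551+575460√341)^2 = 225847172311201 + 12230310076920√341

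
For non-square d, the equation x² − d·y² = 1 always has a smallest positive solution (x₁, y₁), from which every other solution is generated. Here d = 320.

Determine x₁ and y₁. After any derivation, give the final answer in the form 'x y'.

161 9

√320 = [17; 1,7,1,34, …], period ℓ=4 (even) → k=3
step 0: (17, 1)  from 17·(1,0) + (0,1)
…
step 2: (143, 8)  from 7·(18,1) + (17,1)
step 3: (161, 9)  from 1·(143,8) + (18,1)
→ (161, 9).  Check: 161²=25921, 320·9²=25920, difference 1.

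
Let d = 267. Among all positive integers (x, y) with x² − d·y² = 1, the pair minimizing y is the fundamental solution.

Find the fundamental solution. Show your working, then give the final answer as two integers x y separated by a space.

2402 147

√267 = [16; 2,1,15,1,2,32, …], period ℓ=6 (even) → k=5
k=0  a_k=16  p_k/q_k = 16/1
…
k=2  a_k=1  p_k/q_k = 49/3
…
k=4  a_k=1  p_k/q_k = 817/50
k=5  a_k=2  p_k/q_k = 2402/147
fundamental: x₁=2402, y₁=147  (since 5769604 − 267·21609 = 1)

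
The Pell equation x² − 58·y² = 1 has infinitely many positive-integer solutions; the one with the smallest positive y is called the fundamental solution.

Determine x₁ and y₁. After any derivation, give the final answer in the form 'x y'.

√58 = [7; 1,1,1,1,1,1,14, …], period ℓ=7 (odd) → k=13
a_0=7:  p_0=7·1+0=7,  q_0=7·0+1=1
…
a_3=1:  p_3=1·15+8=23,  q_3=1·2+1=3
…
a_5=1:  p_5=1·38+23=61,  q_5=1·5+3=8
a_6=1:  p_6=1·61+38=99,  q_6=1·8+5=13
a_7=14:  p_7=14·99+61=1447,  q_7=14·13+8=190
a_8=1:  p_8=1·1447+99=1546,  q_8=1·190+13=203
…
a_11=1:  p_11=1·4539+2993=7532,  q_11=1·596+393=989
a_12=1:  p_12=1·7532+4539=12071,  q_12=1·989+596=1585
a_13=1:  p_13=1·12071+7532=19603,  q_13=1·1585+989=2574
fundamental: x₁=19603, y₁=2574  (since 384277609 − 58·6625476 = 1)

19603 2574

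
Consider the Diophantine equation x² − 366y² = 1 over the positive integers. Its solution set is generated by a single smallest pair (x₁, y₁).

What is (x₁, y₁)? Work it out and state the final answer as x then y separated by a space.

907925 47458

√366 = [19; 7,1,1,1,2,12,2,1,1,1,7,38, …], period ℓ=12 (even) → k=11
i=0: a=19 ⇒ p=19, q=1
…
i=8: a=1 ⇒ p=44499, q=2326
…
i=10: a=1 ⇒ p=119053, q=6223
i=11: a=7 ⇒ p=907925, q=47458
(x₁, y₁) = (907925, 47458);  907925² − 366·47458² = 1 ✓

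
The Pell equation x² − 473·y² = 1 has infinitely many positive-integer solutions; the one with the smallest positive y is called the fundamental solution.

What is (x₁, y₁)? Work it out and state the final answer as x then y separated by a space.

√473 = [21; 1,2,1,42, …], period ℓ=4 (even) → k=3
k=0  a_k=21  p_k/q_k = 21/1
…
k=2  a_k=2  p_k/q_k = 65/3
k=3  a_k=1  p_k/q_k = 87/4
→ (87, 4).  Check: 87²=7569, 473·4²=7568, difference 1.

87 4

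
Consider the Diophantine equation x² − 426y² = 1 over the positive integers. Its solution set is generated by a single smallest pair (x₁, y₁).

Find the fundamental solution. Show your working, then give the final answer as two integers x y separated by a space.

88751 4300

√426 → a₀=20, period (1,1,1,3,2,6,2,3,1,1,1,40); ℓ=12 even so k=11
a_0=20:  p_0=20·1+0=20,  q_0=20·0+1=1
…
a_10=1:  p_10=1·31971+24809=56780,  q_10=1·1549+1202=2751
a_11=1:  p_11=1·56780+31971=88751,  q_11=1·2751+1549=4300
fundamental: x₁=88751, y₁=4300  (since 7876740001 − 426·18490000 = 1)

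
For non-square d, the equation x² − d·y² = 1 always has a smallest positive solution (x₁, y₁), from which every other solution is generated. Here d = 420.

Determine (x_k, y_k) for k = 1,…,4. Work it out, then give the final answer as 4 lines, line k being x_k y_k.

41 2
3361 164
275561 13446
22592641 1102408

√420 = [20; 2,40, …], period ℓ=2 (even) → k=1
step 0: (20, 1)  from 20·(1,0) + (0,1)
step 1: (41, 2)  from 2·(20,1) + (1,0)
fundamental: x₁=41, y₁=2  (since 1681 − 420·4 = 1)
(41+2√420)^2 = 3361 + 164√420
(41+2√420)^3 = 275561 + 13446√420
(41+2√420)^4 = 22592641 + 1102408√420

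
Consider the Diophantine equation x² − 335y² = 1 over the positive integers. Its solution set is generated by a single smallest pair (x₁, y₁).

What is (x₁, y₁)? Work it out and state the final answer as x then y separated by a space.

604 33

√335 → a₀=18, period (3,3,3,36); ℓ=4 even so k=3
k=0  a_k=18  p_k/q_k = 18/1
k=1  a_k=3  p_k/q_k = 55/3
k=2  a_k=3  p_k/q_k = 183/10
k=3  a_k=3  p_k/q_k = 604/33
→ (604, 33).  Check: 604²=364816, 335·33²=364815, difference 1.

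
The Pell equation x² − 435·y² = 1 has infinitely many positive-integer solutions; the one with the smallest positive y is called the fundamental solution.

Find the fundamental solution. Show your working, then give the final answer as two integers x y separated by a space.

146 7

√435 = [20; 1,5,1,40, …], period ℓ=4 (even) → k=3
k=0  a_k=20  p_k/q_k = 20/1
…
k=2  a_k=5  p_k/q_k = 125/6
k=3  a_k=1  p_k/q_k = 146/7
(x₁, y₁) = (146, 7);  146² − 435·7² = 1 ✓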